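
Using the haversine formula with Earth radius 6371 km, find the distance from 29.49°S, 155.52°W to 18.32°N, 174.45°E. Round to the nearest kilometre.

Δλ = 174.45 − -155.52 = 329.97°; wrapped into (−180°, 180°]: -30.03°.
Δφ = 18.32 − -29.49 = 47.81°.
a = sin²(Δφ/2) + cos φ₁ · cos φ₂ · sin²(Δλ/2) = 0.219666.
c = 2·atan2(√a, √(1−a)) = 0.97560 rad → d = 6371·c ≈ 6215.57 km.

6216 km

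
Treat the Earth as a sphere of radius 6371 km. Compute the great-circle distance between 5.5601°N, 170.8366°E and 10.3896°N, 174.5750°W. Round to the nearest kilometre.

Δλ = -174.5750 − 170.8366 = -345.4116°; wrapped into (−180°, 180°]: 14.5884°.
Δφ = 10.3896 − 5.5601 = 4.8295°.
a = sin²(Δφ/2) + cos φ₁ · cos φ₂ · sin²(Δλ/2) = 0.017556.
c = 2·atan2(√a, √(1−a)) = 0.26578 rad → d = 6371·c ≈ 1693.29 km.

1693 km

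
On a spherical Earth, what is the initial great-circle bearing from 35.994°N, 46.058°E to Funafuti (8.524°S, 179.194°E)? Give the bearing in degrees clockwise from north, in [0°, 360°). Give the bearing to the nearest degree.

69°

Δλ = 179.194 − 46.058 = 133.136°.
θ = atan2( sin Δλ · cos φ₂ , cos φ₁ · sin φ₂ − sin φ₁ · cos φ₂ · cos Δλ )
  = atan2(0.72167, 0.27747) = 68.969° → normalised to [0°, 360°): 68.969°.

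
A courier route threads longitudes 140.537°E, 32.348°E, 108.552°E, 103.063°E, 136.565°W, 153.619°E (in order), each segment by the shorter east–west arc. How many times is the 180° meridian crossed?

Leg 1: +140.537° → +32.348°, shortest Δλ = -108.189° (west) — does not cross 180°.
Leg 2: +32.348° → +108.552°, shortest Δλ = 76.204° (east) — does not cross 180°.
Leg 3: +108.552° → +103.063°, shortest Δλ = -5.489° (west) — does not cross 180°.
Leg 4: +103.063° → -136.565°, shortest Δλ = 120.372° (east) — crosses 180°.
Leg 5: -136.565° → +153.619°, shortest Δλ = -69.816° (west) — crosses 180°.
Total crossings: 2.

2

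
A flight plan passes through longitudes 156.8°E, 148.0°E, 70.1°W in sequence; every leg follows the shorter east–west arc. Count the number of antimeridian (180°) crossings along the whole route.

1

Leg 1: +156.8° → +148.0°, shortest Δλ = -8.8° (west) — does not cross 180°.
Leg 2: +148.0° → -70.1°, shortest Δλ = 141.9° (east) — crosses 180°.
Total crossings: 1.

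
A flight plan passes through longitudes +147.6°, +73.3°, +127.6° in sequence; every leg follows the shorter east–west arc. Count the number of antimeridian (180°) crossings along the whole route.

Leg 1: +147.6° → +73.3°, shortest Δλ = -74.3° (west) — does not cross 180°.
Leg 2: +73.3° → +127.6°, shortest Δλ = 54.3° (east) — does not cross 180°.
Total crossings: 0.

0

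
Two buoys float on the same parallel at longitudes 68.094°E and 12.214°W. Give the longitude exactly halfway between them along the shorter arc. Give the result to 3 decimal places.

27.940°E

Signed shortest Δλ from +68.094° to -12.214° is -80.308°.
Midpoint longitude = +68.094° + (-80.308°)/2 = +68.094° − 40.154° = +27.940°.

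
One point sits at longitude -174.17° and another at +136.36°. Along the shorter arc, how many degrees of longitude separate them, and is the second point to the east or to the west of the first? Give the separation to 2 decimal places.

49.47° west

Raw difference: 136.36 − -174.17 = 310.53°.
Normalise into (−180°, 180°]: 310.53° − 360° = -49.47°.
Negative ⇒ the second point lies to the west; separation 49.47°.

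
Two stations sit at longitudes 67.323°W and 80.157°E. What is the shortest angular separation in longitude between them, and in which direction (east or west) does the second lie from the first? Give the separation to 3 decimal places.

Raw difference: 80.157 − -67.323 = 147.48°.
Normalise into (−180°, 180°]: 147.48° stays 147.48°.
Positive ⇒ the second point lies to the east; separation 147.480°.

147.480° east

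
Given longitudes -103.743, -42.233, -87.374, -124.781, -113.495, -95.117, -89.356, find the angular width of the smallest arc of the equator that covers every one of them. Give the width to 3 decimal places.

Sort the longitudes: -124.781°, -113.495°, -103.743°, -95.117°, -89.356°, -87.374°, -42.233°.
Eastward gaps between consecutive values (wrapping around): 11.286°, 9.752°, 8.626°, 5.761°, 1.982°, 45.141°, 277.452°.
Largest gap = 277.452° ⇒ minimal covering band is its complement: 360° − 277.452° = 82.548°.
Band runs from -124.781° eastward to -42.233°.

82.548°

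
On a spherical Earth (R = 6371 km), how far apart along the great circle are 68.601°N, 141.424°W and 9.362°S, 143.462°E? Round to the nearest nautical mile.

5607 nmi

Δλ = 143.462 − -141.424 = 284.886°; wrapped into (−180°, 180°]: -75.114°.
Δφ = -9.362 − 68.601 = -77.963°.
a = sin²(Δφ/2) + cos φ₁ · cos φ₂ · sin²(Δλ/2) = 0.529487.
c = 2·atan2(√a, √(1−a)) = 1.62980 rad → d = 6371·c ≈ 10383.49 km ≈ 5606.63 nmi.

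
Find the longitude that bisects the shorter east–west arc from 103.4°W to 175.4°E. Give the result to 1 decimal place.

144.0°W

Signed shortest Δλ from -103.4° to +175.4° is -81.2°.
Midpoint longitude = -103.4° + (-81.2°)/2 = -103.4° − 40.6° = -144.0°.
(The naïve average (-103.4 + +175.4)/2 = 36.0° is on the wrong side of the globe.)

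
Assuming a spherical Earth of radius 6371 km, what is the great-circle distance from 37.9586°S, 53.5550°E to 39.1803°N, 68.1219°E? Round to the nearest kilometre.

8706 km

Δλ = 68.1219 − 53.5550 = 14.5669°.
Δφ = 39.1803 − -37.9586 = 77.1389°.
a = sin²(Δφ/2) + cos φ₁ · cos φ₂ · sin²(Δλ/2) = 0.398529.
c = 2·atan2(√a, √(1−a)) = 1.36644 rad → d = 6371·c ≈ 8705.56 km.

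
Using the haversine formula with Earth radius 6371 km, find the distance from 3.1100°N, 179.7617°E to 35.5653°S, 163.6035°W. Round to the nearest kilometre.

4636 km

Δλ = -163.6035 − 179.7617 = -343.3652°; wrapped into (−180°, 180°]: 16.6348°.
Δφ = -35.5653 − 3.1100 = -38.6753°.
a = sin²(Δφ/2) + cos φ₁ · cos φ₂ · sin²(Δλ/2) = 0.126647.
c = 2·atan2(√a, √(1−a)) = 0.72770 rad → d = 6371·c ≈ 4636.18 km.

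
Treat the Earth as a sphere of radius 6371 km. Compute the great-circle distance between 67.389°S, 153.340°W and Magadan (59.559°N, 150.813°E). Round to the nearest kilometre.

Δλ = 150.813 − -153.340 = 304.153°; wrapped into (−180°, 180°]: -55.847°.
Δφ = 59.559 − -67.389 = 126.948°.
a = sin²(Δφ/2) + cos φ₁ · cos φ₂ · sin²(Δλ/2) = 0.843263.
c = 2·atan2(√a, √(1−a)) = 2.32750 rad → d = 6371·c ≈ 14828.48 km.

14828 km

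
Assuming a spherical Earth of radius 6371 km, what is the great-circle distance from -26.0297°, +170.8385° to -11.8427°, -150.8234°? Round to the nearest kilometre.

Δλ = -150.8234 − 170.8385 = -321.6619°; wrapped into (−180°, 180°]: 38.3381°.
Δφ = -11.8427 − -26.0297 = 14.1870°.
a = sin²(Δφ/2) + cos φ₁ · cos φ₂ · sin²(Δλ/2) = 0.110069.
c = 2·atan2(√a, √(1−a)) = 0.67635 rad → d = 6371·c ≈ 4309.03 km.

4309 km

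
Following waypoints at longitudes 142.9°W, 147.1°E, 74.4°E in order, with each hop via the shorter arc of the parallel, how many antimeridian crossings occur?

Leg 1: -142.9° → +147.1°, shortest Δλ = -70.0° (west) — crosses 180°.
Leg 2: +147.1° → +74.4°, shortest Δλ = -72.7° (west) — does not cross 180°.
Total crossings: 1.

1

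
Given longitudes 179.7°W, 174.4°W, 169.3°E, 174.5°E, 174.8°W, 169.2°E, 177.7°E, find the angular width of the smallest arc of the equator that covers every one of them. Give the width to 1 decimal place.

16.4°

Sort the longitudes: -179.7°, -174.8°, -174.4°, +169.2°, +169.3°, +174.5°, +177.7°.
Eastward gaps between consecutive values (wrapping around): 4.9°, 0.4°, 343.6°, 0.1°, 5.2°, 3.2°, 2.6°.
Largest gap = 343.6° ⇒ minimal covering band is its complement: 360° − 343.6° = 16.4°.
Band runs from +169.2° eastward to -174.4°, crossing the antimeridian.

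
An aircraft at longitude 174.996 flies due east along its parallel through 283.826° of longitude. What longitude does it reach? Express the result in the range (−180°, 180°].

Start at +174.996°; shift +283.826° → +458.822°.
+458.822° lies outside (−180°, 180°]; subtract 360° → +98.822°.

+98.822°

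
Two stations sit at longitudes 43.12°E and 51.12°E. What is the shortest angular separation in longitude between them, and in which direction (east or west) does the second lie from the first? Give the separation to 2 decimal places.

Raw difference: 51.12 − 43.12 = 8.0°.
Normalise into (−180°, 180°]: 8.0° stays 8.0°.
Positive ⇒ the second point lies to the east; separation 8.00°.

8.00° east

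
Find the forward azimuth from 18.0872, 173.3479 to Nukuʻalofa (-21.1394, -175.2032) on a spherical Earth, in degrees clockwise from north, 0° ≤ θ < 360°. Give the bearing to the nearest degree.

164°

Δλ = -175.2032 − 173.3479 = -348.5511°; wrapped into (−180°, 180°]: 11.4489°.
θ = atan2( sin Δλ · cos φ₂ , cos φ₁ · sin φ₂ − sin φ₁ · cos φ₂ · cos Δλ )
  = atan2(0.18514, -0.62663) = 163.540° → normalised to [0°, 360°): 163.540°.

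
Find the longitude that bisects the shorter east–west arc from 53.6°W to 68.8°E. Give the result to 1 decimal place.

Signed shortest Δλ from -53.6° to +68.8° is +122.4°.
Midpoint longitude = -53.6° + (+122.4°)/2 = -53.6° + 61.2° = +7.6°.

7.6°E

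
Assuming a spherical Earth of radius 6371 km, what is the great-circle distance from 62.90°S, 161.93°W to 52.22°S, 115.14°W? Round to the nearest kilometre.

2950 km

Δλ = -115.14 − -161.93 = 46.79°.
Δφ = -52.22 − -62.90 = 10.68°.
a = sin²(Δφ/2) + cos φ₁ · cos φ₂ · sin²(Δλ/2) = 0.052662.
c = 2·atan2(√a, √(1−a)) = 0.46309 rad → d = 6371·c ≈ 2950.35 km.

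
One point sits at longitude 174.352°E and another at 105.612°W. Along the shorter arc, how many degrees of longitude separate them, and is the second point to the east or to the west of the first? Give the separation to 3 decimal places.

80.036° east

Raw difference: -105.612 − 174.352 = -279.964°.
Normalise into (−180°, 180°]: -279.964° + 360° = 80.036°.
Positive ⇒ the second point lies to the east; separation 80.036°.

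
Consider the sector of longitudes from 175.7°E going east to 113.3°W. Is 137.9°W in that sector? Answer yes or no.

Yes

Band width going east from +175.7° to -113.3°: ((-113.3 − 175.7) mod 360) = 71.0°.
Offset of -137.9° east of the west edge: ((-137.9 − 175.7) mod 360) = 46.4°.
46.4° ≤ 71.0° ⇒ inside.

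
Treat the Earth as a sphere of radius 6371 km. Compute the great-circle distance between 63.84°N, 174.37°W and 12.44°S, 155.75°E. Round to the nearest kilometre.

8855 km

Δλ = 155.75 − -174.37 = 330.12°; wrapped into (−180°, 180°]: -29.88°.
Δφ = -12.44 − 63.84 = -76.28°.
a = sin²(Δφ/2) + cos φ₁ · cos φ₂ · sin²(Δλ/2) = 0.410026.
c = 2·atan2(√a, √(1−a)) = 1.38986 rad → d = 6371·c ≈ 8854.82 km.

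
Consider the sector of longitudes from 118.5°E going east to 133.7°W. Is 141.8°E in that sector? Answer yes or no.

Band width going east from +118.5° to -133.7°: ((-133.7 − 118.5) mod 360) = 107.8°.
Offset of +141.8° east of the west edge: ((141.8 − 118.5) mod 360) = 23.3°.
23.3° ≤ 107.8° ⇒ inside.

Yes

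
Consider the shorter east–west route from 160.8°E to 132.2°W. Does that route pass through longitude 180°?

Naïve |-132.2 − 160.8| = 293.0° > 180°, so the shorter arc goes the other way round — across 180°.
Signed shortest Δλ = ((-132.2 − 160.8 + 180) mod 360) − 180 = 67.0°.
Going east by 67.0° from +160.8° passes through 180° before reaching -132.2°.

Yes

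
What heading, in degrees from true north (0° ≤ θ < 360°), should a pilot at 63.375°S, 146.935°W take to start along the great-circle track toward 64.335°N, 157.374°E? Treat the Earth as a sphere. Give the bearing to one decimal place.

330.1°

Δλ = 157.374 − -146.935 = 304.309°; wrapped into (−180°, 180°]: -55.691°.
θ = atan2( sin Δλ · cos φ₂ , cos φ₁ · sin φ₂ − sin φ₁ · cos φ₂ · cos Δλ )
  = atan2(-0.35775, 0.62217) = -29.899° → normalised to [0°, 360°): 330.101°.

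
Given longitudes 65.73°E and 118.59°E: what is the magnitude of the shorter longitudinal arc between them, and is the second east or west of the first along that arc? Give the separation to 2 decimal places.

52.86° east

Raw difference: 118.59 − 65.73 = 52.86°.
Normalise into (−180°, 180°]: 52.86° stays 52.86°.
Positive ⇒ the second point lies to the east; separation 52.86°.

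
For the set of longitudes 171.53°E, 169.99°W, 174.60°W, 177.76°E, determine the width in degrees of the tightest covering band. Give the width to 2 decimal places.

Sort the longitudes: -174.60°, -169.99°, +171.53°, +177.76°.
Eastward gaps between consecutive values (wrapping around): 4.61°, 341.52°, 6.23°, 7.64°.
Largest gap = 341.52° ⇒ minimal covering band is its complement: 360° − 341.52° = 18.48°.
Band runs from +171.53° eastward to -169.99°, crossing the antimeridian.

18.48°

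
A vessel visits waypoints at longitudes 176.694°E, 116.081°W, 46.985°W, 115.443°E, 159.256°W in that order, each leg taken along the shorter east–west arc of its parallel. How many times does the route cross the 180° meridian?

Leg 1: +176.694° → -116.081°, shortest Δλ = 67.225° (east) — crosses 180°.
Leg 2: -116.081° → -46.985°, shortest Δλ = 69.096° (east) — does not cross 180°.
Leg 3: -46.985° → +115.443°, shortest Δλ = 162.428° (east) — does not cross 180°.
Leg 4: +115.443° → -159.256°, shortest Δλ = 85.301° (east) — crosses 180°.
Total crossings: 2.

2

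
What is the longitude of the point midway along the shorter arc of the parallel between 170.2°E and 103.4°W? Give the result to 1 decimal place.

Signed shortest Δλ from +170.2° to -103.4° is +86.4°.
Midpoint longitude = +170.2° + (+86.4°)/2 = +170.2° + 43.2° = +213.4°.
Normalise into (−180°, 180°]: -146.6°.
(The naïve average (+170.2 + -103.4)/2 = 33.4° is on the wrong side of the globe.)

146.6°W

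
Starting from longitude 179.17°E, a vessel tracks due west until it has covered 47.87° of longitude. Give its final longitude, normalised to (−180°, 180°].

Start at +179.17°; shift −47.87° → +131.30°.
+131.30° already lies in (−180°, 180°].

131.30°E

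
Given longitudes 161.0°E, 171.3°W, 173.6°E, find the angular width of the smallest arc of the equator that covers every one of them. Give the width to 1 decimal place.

27.7°

Sort the longitudes: -171.3°, +161.0°, +173.6°.
Eastward gaps between consecutive values (wrapping around): 332.3°, 12.6°, 15.1°.
Largest gap = 332.3° ⇒ minimal covering band is its complement: 360° − 332.3° = 27.7°.
Band runs from +161.0° eastward to -171.3°, crossing the antimeridian.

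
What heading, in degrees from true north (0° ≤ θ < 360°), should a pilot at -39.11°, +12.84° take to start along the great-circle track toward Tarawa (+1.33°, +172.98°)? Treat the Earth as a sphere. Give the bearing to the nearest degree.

149°

Δλ = 172.98 − 12.84 = 160.14°.
θ = atan2( sin Δλ · cos φ₂ , cos φ₁ · sin φ₂ − sin φ₁ · cos φ₂ · cos Δλ )
  = atan2(0.33963, -0.57512) = 149.437° → normalised to [0°, 360°): 149.437°.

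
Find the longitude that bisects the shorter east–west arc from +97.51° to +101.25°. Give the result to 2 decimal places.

Signed shortest Δλ from +97.51° to +101.25° is +3.74°.
Midpoint longitude = +97.51° + (+3.74°)/2 = +97.51° + 1.87° = +99.38°.

+99.38°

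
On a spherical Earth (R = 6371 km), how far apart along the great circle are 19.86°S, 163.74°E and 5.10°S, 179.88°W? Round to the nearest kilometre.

2416 km

Δλ = -179.88 − 163.74 = -343.62°; wrapped into (−180°, 180°]: 16.38°.
Δφ = -5.10 − -19.86 = 14.76°.
a = sin²(Δφ/2) + cos φ₁ · cos φ₂ · sin²(Δλ/2) = 0.035510.
c = 2·atan2(√a, √(1−a)) = 0.37915 rad → d = 6371·c ≈ 2415.57 km.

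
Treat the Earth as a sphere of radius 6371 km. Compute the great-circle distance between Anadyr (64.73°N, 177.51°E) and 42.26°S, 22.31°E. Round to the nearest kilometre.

17069 km

Δλ = 22.31 − 177.51 = -155.20°.
Δφ = -42.26 − 64.73 = -106.99°.
a = sin²(Δφ/2) + cos φ₁ · cos φ₂ · sin²(Δλ/2) = 0.947472.
c = 2·atan2(√a, √(1−a)) = 2.67910 rad → d = 6371·c ≈ 17068.55 km.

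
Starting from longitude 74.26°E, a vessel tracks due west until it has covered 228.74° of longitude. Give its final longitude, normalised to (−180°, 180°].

Start at +74.26°; shift −228.74° → -154.48°.
-154.48° already lies in (−180°, 180°].

154.48°W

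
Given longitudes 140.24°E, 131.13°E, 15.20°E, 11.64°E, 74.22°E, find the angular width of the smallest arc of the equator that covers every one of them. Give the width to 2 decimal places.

128.60°

Sort the longitudes: +11.64°, +15.20°, +74.22°, +131.13°, +140.24°.
Eastward gaps between consecutive values (wrapping around): 3.56°, 59.02°, 56.91°, 9.11°, 231.40°.
Largest gap = 231.40° ⇒ minimal covering band is its complement: 360° − 231.40° = 128.60°.
Band runs from +11.64° eastward to +140.24°.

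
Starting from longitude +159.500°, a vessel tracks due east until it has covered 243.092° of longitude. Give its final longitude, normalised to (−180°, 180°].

Start at +159.500°; shift +243.092° → +402.592°.
+402.592° lies outside (−180°, 180°]; subtract 360° → +42.592°.

+42.592°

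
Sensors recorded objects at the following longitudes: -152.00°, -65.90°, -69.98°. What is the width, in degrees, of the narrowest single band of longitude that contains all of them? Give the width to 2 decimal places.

Sort the longitudes: -152.00°, -69.98°, -65.90°.
Eastward gaps between consecutive values (wrapping around): 82.02°, 4.08°, 273.90°.
Largest gap = 273.90° ⇒ minimal covering band is its complement: 360° − 273.90° = 86.10°.
Band runs from -152.00° eastward to -65.90°.

86.10°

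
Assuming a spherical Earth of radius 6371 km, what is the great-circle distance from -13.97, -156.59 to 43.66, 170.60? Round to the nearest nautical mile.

Δλ = 170.60 − -156.59 = 327.19°; wrapped into (−180°, 180°]: -32.81°.
Δφ = 43.66 − -13.97 = 57.63°.
a = sin²(Δφ/2) + cos φ₁ · cos φ₂ · sin²(Δλ/2) = 0.288306.
c = 2·atan2(√a, √(1−a)) = 1.13361 rad → d = 6371·c ≈ 7222.26 km ≈ 3899.71 nmi.

3900 nmi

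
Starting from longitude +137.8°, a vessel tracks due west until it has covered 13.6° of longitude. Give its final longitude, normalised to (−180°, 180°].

+124.2°

Start at +137.8°; shift −13.6° → +124.2°.
+124.2° already lies in (−180°, 180°].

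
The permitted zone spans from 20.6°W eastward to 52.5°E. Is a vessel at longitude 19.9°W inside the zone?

Yes

Band width going east from -20.6° to +52.5°: ((52.5 − -20.6) mod 360) = 73.1°.
Offset of -19.9° east of the west edge: ((-19.9 − -20.6) mod 360) = 0.7°.
0.7° ≤ 73.1° ⇒ inside.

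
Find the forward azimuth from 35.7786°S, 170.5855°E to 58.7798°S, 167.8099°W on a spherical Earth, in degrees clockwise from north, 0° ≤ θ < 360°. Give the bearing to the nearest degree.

Δλ = -167.8099 − 170.5855 = -338.3954°; wrapped into (−180°, 180°]: 21.6046°.
θ = atan2( sin Δλ · cos φ₂ , cos φ₁ · sin φ₂ − sin φ₁ · cos φ₂ · cos Δλ )
  = atan2(0.19085, -0.41204) = 155.147° → normalised to [0°, 360°): 155.147°.

155°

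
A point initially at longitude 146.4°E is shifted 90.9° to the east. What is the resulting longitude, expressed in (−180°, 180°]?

Start at +146.4°; shift +90.9° → +237.3°.
+237.3° lies outside (−180°, 180°]; subtract 360° → -122.7°.

122.7°W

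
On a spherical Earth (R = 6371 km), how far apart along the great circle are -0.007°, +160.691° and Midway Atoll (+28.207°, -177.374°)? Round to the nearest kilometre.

Δλ = -177.374 − 160.691 = -338.065°; wrapped into (−180°, 180°]: 21.935°.
Δφ = 28.207 − -0.007 = 28.214°.
a = sin²(Δφ/2) + cos φ₁ · cos φ₂ · sin²(Δλ/2) = 0.091303.
c = 2·atan2(√a, √(1−a)) = 0.61393 rad → d = 6371·c ≈ 3911.32 km.

3911 km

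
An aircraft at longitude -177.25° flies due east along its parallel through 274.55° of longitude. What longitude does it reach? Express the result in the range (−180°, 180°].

Start at -177.25°; shift +274.55° → +97.30°.
+97.30° already lies in (−180°, 180°].

+97.30°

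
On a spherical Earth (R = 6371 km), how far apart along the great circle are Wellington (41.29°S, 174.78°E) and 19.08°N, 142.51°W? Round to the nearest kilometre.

Δλ = -142.51 − 174.78 = -317.29°; wrapped into (−180°, 180°]: 42.71°.
Δφ = 19.08 − -41.29 = 60.37°.
a = sin²(Δφ/2) + cos φ₁ · cos φ₂ · sin²(Δλ/2) = 0.346962.
c = 2·atan2(√a, √(1−a)) = 1.25973 rad → d = 6371·c ≈ 8025.73 km.

8026 km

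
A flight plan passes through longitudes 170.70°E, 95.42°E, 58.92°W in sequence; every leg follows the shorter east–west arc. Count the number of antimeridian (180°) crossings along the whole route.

Leg 1: +170.70° → +95.42°, shortest Δλ = -75.28° (west) — does not cross 180°.
Leg 2: +95.42° → -58.92°, shortest Δλ = -154.34° (west) — does not cross 180°.
Total crossings: 0.

0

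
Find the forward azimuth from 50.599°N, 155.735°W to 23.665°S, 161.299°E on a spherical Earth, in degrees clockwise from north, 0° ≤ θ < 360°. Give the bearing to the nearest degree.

219°

Δλ = 161.299 − -155.735 = 317.034°; wrapped into (−180°, 180°]: -42.966°.
θ = atan2( sin Δλ · cos φ₂ , cos φ₁ · sin φ₂ − sin φ₁ · cos φ₂ · cos Δλ )
  = atan2(-0.62425, -0.77268) = -141.065° → normalised to [0°, 360°): 218.935°.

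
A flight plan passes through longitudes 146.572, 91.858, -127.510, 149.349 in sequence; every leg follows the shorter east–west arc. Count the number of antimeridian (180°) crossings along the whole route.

2

Leg 1: +146.572° → +91.858°, shortest Δλ = -54.714° (west) — does not cross 180°.
Leg 2: +91.858° → -127.510°, shortest Δλ = 140.632° (east) — crosses 180°.
Leg 3: -127.510° → +149.349°, shortest Δλ = -83.141° (west) — crosses 180°.
Total crossings: 2.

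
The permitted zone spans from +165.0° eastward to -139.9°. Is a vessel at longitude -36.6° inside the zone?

Band width going east from +165.0° to -139.9°: ((-139.9 − 165.0) mod 360) = 55.1°.
Offset of -36.6° east of the west edge: ((-36.6 − 165.0) mod 360) = 158.4°.
158.4° > 55.1° ⇒ outside.

No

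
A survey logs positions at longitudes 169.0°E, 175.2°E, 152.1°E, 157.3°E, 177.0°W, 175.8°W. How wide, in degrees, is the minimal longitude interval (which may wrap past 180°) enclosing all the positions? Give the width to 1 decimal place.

32.1°

Sort the longitudes: -177.0°, -175.8°, +152.1°, +157.3°, +169.0°, +175.2°.
Eastward gaps between consecutive values (wrapping around): 1.2°, 327.9°, 5.2°, 11.7°, 6.2°, 7.8°.
Largest gap = 327.9° ⇒ minimal covering band is its complement: 360° − 327.9° = 32.1°.
Band runs from +152.1° eastward to -175.8°, crossing the antimeridian.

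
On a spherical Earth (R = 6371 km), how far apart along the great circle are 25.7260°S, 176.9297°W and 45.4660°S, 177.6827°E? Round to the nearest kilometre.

2247 km

Δλ = 177.6827 − -176.9297 = 354.6124°; wrapped into (−180°, 180°]: -5.3876°.
Δφ = -45.4660 − -25.7260 = -19.7400°.
a = sin²(Δφ/2) + cos φ₁ · cos φ₂ · sin²(Δλ/2) = 0.030778.
c = 2·atan2(√a, √(1−a)) = 0.35270 rad → d = 6371·c ≈ 2247.05 km.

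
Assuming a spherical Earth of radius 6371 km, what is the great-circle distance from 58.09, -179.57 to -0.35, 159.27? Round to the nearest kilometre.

Δλ = 159.27 − -179.57 = 338.84°; wrapped into (−180°, 180°]: -21.16°.
Δφ = -0.35 − 58.09 = -58.44°.
a = sin²(Δφ/2) + cos φ₁ · cos φ₂ · sin²(Δλ/2) = 0.256124.
c = 2·atan2(√a, √(1−a)) = 1.06128 rad → d = 6371·c ≈ 6761.43 km.

6761 km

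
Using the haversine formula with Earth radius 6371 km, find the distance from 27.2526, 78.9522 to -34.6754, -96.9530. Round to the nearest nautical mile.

Δλ = -96.9530 − 78.9522 = -175.9052°.
Δφ = -34.6754 − 27.2526 = -61.9280°.
a = sin²(Δφ/2) + cos φ₁ · cos φ₂ · sin²(Δλ/2) = 0.994877.
c = 2·atan2(√a, √(1−a)) = 2.99832 rad → d = 6371·c ≈ 19102.27 km ≈ 10314.40 nmi.

10314 nmi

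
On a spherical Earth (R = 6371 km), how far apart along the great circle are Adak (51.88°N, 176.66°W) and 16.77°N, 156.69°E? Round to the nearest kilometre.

Δλ = 156.69 − -176.66 = 333.35°; wrapped into (−180°, 180°]: -26.65°.
Δφ = 16.77 − 51.88 = -35.11°.
a = sin²(Δφ/2) + cos φ₁ · cos φ₂ · sin²(Δλ/2) = 0.122371.
c = 2·atan2(√a, √(1−a)) = 0.71475 rad → d = 6371·c ≈ 4553.67 km.

4554 km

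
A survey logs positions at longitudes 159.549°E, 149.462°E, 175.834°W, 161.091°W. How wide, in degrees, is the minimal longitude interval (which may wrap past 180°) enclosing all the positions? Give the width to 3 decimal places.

49.447°

Sort the longitudes: -175.834°, -161.091°, +149.462°, +159.549°.
Eastward gaps between consecutive values (wrapping around): 14.743°, 310.553°, 10.087°, 24.617°.
Largest gap = 310.553° ⇒ minimal covering band is its complement: 360° − 310.553° = 49.447°.
Band runs from +149.462° eastward to -161.091°, crossing the antimeridian.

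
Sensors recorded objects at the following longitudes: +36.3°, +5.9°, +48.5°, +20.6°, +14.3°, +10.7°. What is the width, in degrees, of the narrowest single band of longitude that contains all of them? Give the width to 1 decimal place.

Sort the longitudes: +5.9°, +10.7°, +14.3°, +20.6°, +36.3°, +48.5°.
Eastward gaps between consecutive values (wrapping around): 4.8°, 3.6°, 6.3°, 15.7°, 12.2°, 317.4°.
Largest gap = 317.4° ⇒ minimal covering band is its complement: 360° − 317.4° = 42.6°.
Band runs from +5.9° eastward to +48.5°.

42.6°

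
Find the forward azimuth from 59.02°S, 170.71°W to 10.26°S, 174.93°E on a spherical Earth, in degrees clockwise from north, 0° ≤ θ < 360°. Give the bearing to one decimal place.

Δλ = 174.93 − -170.71 = 345.64°; wrapped into (−180°, 180°]: -14.36°.
θ = atan2( sin Δλ · cos φ₂ , cos φ₁ · sin φ₂ − sin φ₁ · cos φ₂ · cos Δλ )
  = atan2(-0.24405, 0.72560) = -18.590° → normalised to [0°, 360°): 341.410°.

341.4°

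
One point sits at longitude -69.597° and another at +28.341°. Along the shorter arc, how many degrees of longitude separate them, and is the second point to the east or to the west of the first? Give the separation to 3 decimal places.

Raw difference: 28.341 − -69.597 = 97.938°.
Normalise into (−180°, 180°]: 97.938° stays 97.938°.
Positive ⇒ the second point lies to the east; separation 97.938°.

97.938° east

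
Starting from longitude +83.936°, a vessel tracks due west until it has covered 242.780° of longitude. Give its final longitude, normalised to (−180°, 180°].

-158.844°

Start at +83.936°; shift −242.780° → -158.844°.
-158.844° already lies in (−180°, 180°].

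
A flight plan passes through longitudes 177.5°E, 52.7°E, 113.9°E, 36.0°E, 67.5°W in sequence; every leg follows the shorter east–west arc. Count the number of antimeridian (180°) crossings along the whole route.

Leg 1: +177.5° → +52.7°, shortest Δλ = -124.8° (west) — does not cross 180°.
Leg 2: +52.7° → +113.9°, shortest Δλ = 61.2° (east) — does not cross 180°.
Leg 3: +113.9° → +36.0°, shortest Δλ = -77.9° (west) — does not cross 180°.
Leg 4: +36.0° → -67.5°, shortest Δλ = -103.5° (west) — does not cross 180°.
Total crossings: 0.

0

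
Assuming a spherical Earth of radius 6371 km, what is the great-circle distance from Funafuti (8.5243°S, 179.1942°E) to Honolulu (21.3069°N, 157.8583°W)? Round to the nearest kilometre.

4157 km

Δλ = -157.8583 − 179.1942 = -337.0525°; wrapped into (−180°, 180°]: 22.9475°.
Δφ = 21.3069 − -8.5243 = 29.8312°.
a = sin²(Δφ/2) + cos φ₁ · cos φ₂ · sin²(Δλ/2) = 0.102710.
c = 2·atan2(√a, √(1−a)) = 0.65248 rad → d = 6371·c ≈ 4156.95 km.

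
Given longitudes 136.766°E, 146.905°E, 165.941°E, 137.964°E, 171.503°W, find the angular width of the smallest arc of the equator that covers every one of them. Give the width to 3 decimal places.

Sort the longitudes: -171.503°, +136.766°, +137.964°, +146.905°, +165.941°.
Eastward gaps between consecutive values (wrapping around): 308.269°, 1.198°, 8.941°, 19.036°, 22.556°.
Largest gap = 308.269° ⇒ minimal covering band is its complement: 360° − 308.269° = 51.731°.
Band runs from +136.766° eastward to -171.503°, crossing the antimeridian.

51.731°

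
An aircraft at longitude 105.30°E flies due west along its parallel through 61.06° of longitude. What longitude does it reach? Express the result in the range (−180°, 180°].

44.24°E

Start at +105.30°; shift −61.06° → +44.24°.
+44.24° already lies in (−180°, 180°].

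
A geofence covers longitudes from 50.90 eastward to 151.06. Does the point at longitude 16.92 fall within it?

No

Band width going east from +50.90° to +151.06°: ((151.06 − 50.90) mod 360) = 100.16°.
Offset of +16.92° east of the west edge: ((16.92 − 50.90) mod 360) = 326.02°.
326.02° > 100.16° ⇒ outside.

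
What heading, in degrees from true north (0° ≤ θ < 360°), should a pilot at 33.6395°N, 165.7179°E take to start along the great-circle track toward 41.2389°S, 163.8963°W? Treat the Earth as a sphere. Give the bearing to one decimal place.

Δλ = -163.8963 − 165.7179 = -329.6142°; wrapped into (−180°, 180°]: 30.3858°.
θ = atan2( sin Δλ · cos φ₂ , cos φ₁ · sin φ₂ − sin φ₁ · cos φ₂ · cos Δλ )
  = atan2(0.38036, -0.90815) = 157.275° → normalised to [0°, 360°): 157.275°.

157.3°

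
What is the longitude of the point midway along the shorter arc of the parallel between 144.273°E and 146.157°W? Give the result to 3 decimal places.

179.058°E

Signed shortest Δλ from +144.273° to -146.157° is +69.570°.
Midpoint longitude = +144.273° + (+69.570°)/2 = +144.273° + 34.785° = +179.058°.
(The naïve average (+144.273 + -146.157)/2 = -0.942° is on the wrong side of the globe.)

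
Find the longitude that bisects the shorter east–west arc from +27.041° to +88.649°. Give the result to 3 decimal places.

+57.845°

Signed shortest Δλ from +27.041° to +88.649° is +61.608°.
Midpoint longitude = +27.041° + (+61.608°)/2 = +27.041° + 30.804° = +57.845°.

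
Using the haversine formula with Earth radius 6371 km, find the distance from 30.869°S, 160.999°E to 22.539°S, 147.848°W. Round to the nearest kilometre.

5121 km

Δλ = -147.848 − 160.999 = -308.847°; wrapped into (−180°, 180°]: 51.153°.
Δφ = -22.539 − -30.869 = 8.330°.
a = sin²(Δφ/2) + cos φ₁ · cos φ₂ · sin²(Δλ/2) = 0.153032.
c = 2·atan2(√a, √(1−a)) = 0.80386 rad → d = 6371·c ≈ 5121.37 km.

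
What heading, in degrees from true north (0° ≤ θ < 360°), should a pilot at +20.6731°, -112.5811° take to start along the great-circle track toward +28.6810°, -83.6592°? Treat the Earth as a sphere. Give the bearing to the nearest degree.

Δλ = -83.6592 − -112.5811 = 28.9219°.
θ = atan2( sin Δλ · cos φ₂ , cos φ₁ · sin φ₂ − sin φ₁ · cos φ₂ · cos Δλ )
  = atan2(0.42428, 0.17794) = 67.247° → normalised to [0°, 360°): 67.247°.

67°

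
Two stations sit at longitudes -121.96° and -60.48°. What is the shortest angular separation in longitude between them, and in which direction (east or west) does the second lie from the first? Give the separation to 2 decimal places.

Raw difference: -60.48 − -121.96 = 61.48°.
Normalise into (−180°, 180°]: 61.48° stays 61.48°.
Positive ⇒ the second point lies to the east; separation 61.48°.

61.48° east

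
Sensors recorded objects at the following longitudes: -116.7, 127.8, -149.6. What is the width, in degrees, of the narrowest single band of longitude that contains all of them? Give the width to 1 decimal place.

Sort the longitudes: -149.6°, -116.7°, +127.8°.
Eastward gaps between consecutive values (wrapping around): 32.9°, 244.5°, 82.6°.
Largest gap = 244.5° ⇒ minimal covering band is its complement: 360° − 244.5° = 115.5°.
Band runs from +127.8° eastward to -116.7°, crossing the antimeridian.

115.5°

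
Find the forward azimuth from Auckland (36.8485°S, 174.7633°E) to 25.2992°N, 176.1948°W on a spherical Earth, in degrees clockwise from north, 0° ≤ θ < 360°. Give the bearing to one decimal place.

Δλ = -176.1948 − 174.7633 = -350.9581°; wrapped into (−180°, 180°]: 9.0419°.
θ = atan2( sin Δλ · cos φ₂ , cos φ₁ · sin φ₂ − sin φ₁ · cos φ₂ · cos Δλ )
  = atan2(0.14208, 0.87742) = 9.198° → normalised to [0°, 360°): 9.198°.

9.2°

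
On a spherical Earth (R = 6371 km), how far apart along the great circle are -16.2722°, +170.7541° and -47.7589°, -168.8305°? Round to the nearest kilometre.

Δλ = -168.8305 − 170.7541 = -339.5846°; wrapped into (−180°, 180°]: 20.4154°.
Δφ = -47.7589 − -16.2722 = -31.4867°.
a = sin²(Δφ/2) + cos φ₁ · cos φ₂ · sin²(Δλ/2) = 0.093886.
c = 2·atan2(√a, √(1−a)) = 0.62284 rad → d = 6371·c ≈ 3968.09 km.

3968 km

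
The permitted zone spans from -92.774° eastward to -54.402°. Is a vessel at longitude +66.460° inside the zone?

Band width going east from -92.774° to -54.402°: ((-54.402 − -92.774) mod 360) = 38.372°.
Offset of +66.460° east of the west edge: ((66.460 − -92.774) mod 360) = 159.234°.
159.234° > 38.372° ⇒ outside.

No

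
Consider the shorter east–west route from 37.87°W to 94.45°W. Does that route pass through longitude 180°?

No

Signed shortest Δλ = ((-94.45 − -37.87 + 180) mod 360) − 180 = -56.58°.
Going west by 56.58° from -37.87° reaches -94.45° without touching 180°.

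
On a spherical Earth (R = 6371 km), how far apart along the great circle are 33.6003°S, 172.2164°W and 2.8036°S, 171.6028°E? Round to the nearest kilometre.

3815 km

Δλ = 171.6028 − -172.2164 = 343.8192°; wrapped into (−180°, 180°]: -16.1808°.
Δφ = -2.8036 − -33.6003 = 30.7967°.
a = sin²(Δφ/2) + cos φ₁ · cos φ₂ · sin²(Δλ/2) = 0.086983.
c = 2·atan2(√a, √(1−a)) = 0.59876 rad → d = 6371·c ≈ 3814.71 km.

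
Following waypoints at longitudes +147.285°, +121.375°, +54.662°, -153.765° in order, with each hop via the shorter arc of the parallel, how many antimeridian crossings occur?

1

Leg 1: +147.285° → +121.375°, shortest Δλ = -25.91° (west) — does not cross 180°.
Leg 2: +121.375° → +54.662°, shortest Δλ = -66.713° (west) — does not cross 180°.
Leg 3: +54.662° → -153.765°, shortest Δλ = 151.573° (east) — crosses 180°.
Total crossings: 1.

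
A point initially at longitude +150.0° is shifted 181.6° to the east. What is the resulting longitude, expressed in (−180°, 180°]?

-28.4°

Start at +150.0°; shift +181.6° → +331.6°.
+331.6° lies outside (−180°, 180°]; subtract 360° → -28.4°.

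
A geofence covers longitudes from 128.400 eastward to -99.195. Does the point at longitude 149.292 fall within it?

Yes

Band width going east from +128.400° to -99.195°: ((-99.195 − 128.400) mod 360) = 132.405°.
Offset of +149.292° east of the west edge: ((149.292 − 128.400) mod 360) = 20.892°.
20.892° ≤ 132.405° ⇒ inside.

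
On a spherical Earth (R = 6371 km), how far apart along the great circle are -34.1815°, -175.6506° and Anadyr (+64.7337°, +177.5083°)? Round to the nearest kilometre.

Δλ = 177.5083 − -175.6506 = 353.1589°; wrapped into (−180°, 180°]: -6.8411°.
Δφ = 64.7337 − -34.1815 = 98.9152°.
a = sin²(Δφ/2) + cos φ₁ · cos φ₂ · sin²(Δλ/2) = 0.578743.
c = 2·atan2(√a, √(1−a)) = 1.72894 rad → d = 6371·c ≈ 11015.08 km.

11015 km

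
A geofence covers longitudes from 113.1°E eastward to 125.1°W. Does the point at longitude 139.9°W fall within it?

Yes

Band width going east from +113.1° to -125.1°: ((-125.1 − 113.1) mod 360) = 121.8°.
Offset of -139.9° east of the west edge: ((-139.9 − 113.1) mod 360) = 107.0°.
107.0° ≤ 121.8° ⇒ inside.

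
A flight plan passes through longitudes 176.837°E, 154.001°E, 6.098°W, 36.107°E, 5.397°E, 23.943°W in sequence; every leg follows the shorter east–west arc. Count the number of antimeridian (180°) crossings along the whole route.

Leg 1: +176.837° → +154.001°, shortest Δλ = -22.836° (west) — does not cross 180°.
Leg 2: +154.001° → -6.098°, shortest Δλ = -160.099° (west) — does not cross 180°.
Leg 3: -6.098° → +36.107°, shortest Δλ = 42.205° (east) — does not cross 180°.
Leg 4: +36.107° → +5.397°, shortest Δλ = -30.71° (west) — does not cross 180°.
Leg 5: +5.397° → -23.943°, shortest Δλ = -29.34° (west) — does not cross 180°.
Total crossings: 0.

0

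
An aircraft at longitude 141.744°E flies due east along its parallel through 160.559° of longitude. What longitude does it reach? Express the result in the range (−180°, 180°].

57.697°W

Start at +141.744°; shift +160.559° → +302.303°.
+302.303° lies outside (−180°, 180°]; subtract 360° → -57.697°.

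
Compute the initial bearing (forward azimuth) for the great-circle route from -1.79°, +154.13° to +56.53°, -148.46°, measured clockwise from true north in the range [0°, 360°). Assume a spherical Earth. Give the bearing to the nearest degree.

Δλ = -148.46 − 154.13 = -302.59°; wrapped into (−180°, 180°]: 57.41°.
θ = atan2( sin Δλ · cos φ₂ , cos φ₁ · sin φ₂ − sin φ₁ · cos φ₂ · cos Δλ )
  = atan2(0.46466, 0.84305) = 28.862° → normalised to [0°, 360°): 28.862°.

29°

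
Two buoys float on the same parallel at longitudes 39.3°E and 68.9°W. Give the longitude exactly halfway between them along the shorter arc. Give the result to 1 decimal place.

14.8°W

Signed shortest Δλ from +39.3° to -68.9° is -108.2°.
Midpoint longitude = +39.3° + (-108.2°)/2 = +39.3° − 54.1° = -14.8°.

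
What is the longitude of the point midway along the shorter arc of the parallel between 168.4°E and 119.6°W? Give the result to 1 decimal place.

155.6°W

Signed shortest Δλ from +168.4° to -119.6° is +72.0°.
Midpoint longitude = +168.4° + (+72.0°)/2 = +168.4° + 36.0° = +204.4°.
Normalise into (−180°, 180°]: -155.6°.
(The naïve average (+168.4 + -119.6)/2 = 24.4° is on the wrong side of the globe.)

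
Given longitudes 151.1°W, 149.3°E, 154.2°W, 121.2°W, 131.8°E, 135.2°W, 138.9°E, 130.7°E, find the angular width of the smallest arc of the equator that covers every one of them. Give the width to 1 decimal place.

108.1°

Sort the longitudes: -154.2°, -151.1°, -135.2°, -121.2°, +130.7°, +131.8°, +138.9°, +149.3°.
Eastward gaps between consecutive values (wrapping around): 3.1°, 15.9°, 14.0°, 251.9°, 1.1°, 7.1°, 10.4°, 56.5°.
Largest gap = 251.9° ⇒ minimal covering band is its complement: 360° − 251.9° = 108.1°.
Band runs from +130.7° eastward to -121.2°, crossing the antimeridian.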